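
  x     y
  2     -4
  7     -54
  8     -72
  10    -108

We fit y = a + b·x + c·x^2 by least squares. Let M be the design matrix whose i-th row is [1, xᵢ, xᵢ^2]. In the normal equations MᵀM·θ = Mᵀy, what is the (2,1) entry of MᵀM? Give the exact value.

Row 2 ↔ basis x, column 1 ↔ basis 1, so (MᵀM)_{2,1} = Σᵢ x = (2)·(1) + (7)·(1) + (8)·(1) + (10)·(1) = 27.

27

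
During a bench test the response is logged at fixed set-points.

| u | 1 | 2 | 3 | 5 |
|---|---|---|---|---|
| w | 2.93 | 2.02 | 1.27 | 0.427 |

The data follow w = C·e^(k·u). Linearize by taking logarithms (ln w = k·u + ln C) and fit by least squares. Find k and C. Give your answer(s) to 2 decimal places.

k = -0.49, C = 5.11

Taking logs, ln w = k·u + ln C, so regress ln w on u.
Σu = 11.0000, Σ(u)² = 39.0000, Σln w = 1.1661, Σu·ln w = -1.0566.
Equations: 39.0000·k + 11.0000·ln C = -1.0566;  11.0000·k + 4·ln C = 1.1661.
Solving (det = 35.0000): k = -0.48726, ln C = 1.63150, so C = exp(1.63150) = 5.11152.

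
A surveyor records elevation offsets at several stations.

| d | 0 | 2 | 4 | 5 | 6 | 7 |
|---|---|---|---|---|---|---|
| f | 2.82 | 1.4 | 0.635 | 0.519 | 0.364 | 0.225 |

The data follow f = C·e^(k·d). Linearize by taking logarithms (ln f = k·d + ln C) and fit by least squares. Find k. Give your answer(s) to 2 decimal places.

Taking logs, ln f = k·d + ln C, so regress ln f on d.
Σd = 24.0000, Σ(d)² = 130.0000, Σln f = -2.2390, Σd·ln f = -20.9280.
Equations: 130.0000·k + 24.0000·ln C = -20.9280;  24.0000·k + 6·ln C = -2.2390.
Δ = 130.0000·6 − (24.0000)² = 204.0000; k = (-20.9280·6 − 24.0000·-2.2390)/204.0000 = -0.35212, ln C = (130.0000·-2.2390 − 24.0000·-20.9280)/204.0000 = 1.03529.

k = -0.35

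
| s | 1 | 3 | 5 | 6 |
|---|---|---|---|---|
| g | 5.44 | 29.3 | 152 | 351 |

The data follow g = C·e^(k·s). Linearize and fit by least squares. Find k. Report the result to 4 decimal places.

k = 0.8322

Let Y = ln g. Fitting Y = k·s + ln C by least squares:
Σs = 15.0000, Σ(s)² = 71.0000, Σln g = 15.9560, Σs·ln g = 72.1107.
Normal system: [[71.0000, 15.0000]; [15.0000, 4]]·[k, ln C]ᵀ = [72.1107, 15.9560]ᵀ.
Slope k = (n·Σs·ln g − Σs·Σln g)/(n·Σ(s)² − (Σs)²) = (4·72.1107 − 15.0000·15.9560)/59.0000 = 0.83224; ln C = (Σln g − k·Σs)/n = 0.86811.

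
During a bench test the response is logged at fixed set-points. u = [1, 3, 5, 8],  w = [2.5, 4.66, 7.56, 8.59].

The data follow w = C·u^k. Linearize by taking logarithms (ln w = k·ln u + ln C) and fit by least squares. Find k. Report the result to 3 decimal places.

Linearized form: ln w = k·ln u + ln C. From the 4 transformed points,
Σln u = 4.7875, Σ(ln u)² = 8.1213, Σln w = 6.6288, Σln u·ln w = 9.4185.
Equations: 8.1213·k + 4.7875·ln C = 9.4185;  4.7875·k + 4·ln C = 6.6288.
Δ = 8.1213·4 − (4.7875)² = 9.5652; k = (9.4185·4 − 4.7875·6.6288)/9.5652 = 0.62088, ln C = (8.1213·6.6288 − 4.7875·9.4185)/9.5652 = 0.91408.

k = 0.621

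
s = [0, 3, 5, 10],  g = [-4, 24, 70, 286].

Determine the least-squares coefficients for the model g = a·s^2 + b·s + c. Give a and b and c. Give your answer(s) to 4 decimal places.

Sums needed: Σs^2·s^2 = 10706, Σs^2·s = 1152, Σs^2 = 134, Σs·s = 134, Σs = 18, Σ1 = 4.
Right-hand side: Σs^2·g = 30566, Σs·g = 3282, Σg = 376.
Normal equations: [[10706, 1152, 134]; [1152, 134, 18]; [134, 18, 4]]·[a, b, c]ᵀ = [30566, 3282, 376]ᵀ.
Row-reducing yields a = 795/281, b = 195/281, c = -1096/281.

a = 2.8292, b = 0.6940, c = -3.9004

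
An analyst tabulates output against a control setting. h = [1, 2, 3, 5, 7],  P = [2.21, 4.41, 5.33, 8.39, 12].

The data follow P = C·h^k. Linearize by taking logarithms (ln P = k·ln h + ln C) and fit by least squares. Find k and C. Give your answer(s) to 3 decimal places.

With ln Pᵢ as the transformed response and ln hᵢ as the regressor:
Σln h = 5.3471, Σ(ln h)² = 8.0643, Σln P = 8.5622, Σln h·ln P = 11.1257.
Equations: 8.0643·k + 5.3471·ln C = 11.1257;  5.3471·k + 5·ln C = 8.5622.
Δ = 8.0643·5 − (5.3471)² = 11.7297; k = (11.1257·5 − 5.3471·8.5622)/11.7297 = 0.83936, ln C = (8.0643·8.5622 − 5.3471·11.1257)/11.7297 = 0.81481, so C = exp(0.81481) = 2.25874.

k = 0.839, C = 2.259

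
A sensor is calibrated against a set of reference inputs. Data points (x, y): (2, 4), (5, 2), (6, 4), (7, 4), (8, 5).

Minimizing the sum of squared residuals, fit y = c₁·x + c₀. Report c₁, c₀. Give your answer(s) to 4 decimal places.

Sums needed: Σx·x = 178, Σx = 28, Σ1 = 5.
For Mᵀy: Σx·y = 110, Σy = 19.
So MᵀM·[c₁, c₀]ᵀ = Mᵀy: [[178, 28]; [28, 5]]·[c₁, c₀]ᵀ = [110, 19]ᵀ.
det = 178·5 − 28² = 106.
c₁ = (110·5 − 28·19)/106 = 9/53; c₀ = (178·19 − 28·110)/106 = 151/53.

c₁ = 0.1698, c₀ = 2.8491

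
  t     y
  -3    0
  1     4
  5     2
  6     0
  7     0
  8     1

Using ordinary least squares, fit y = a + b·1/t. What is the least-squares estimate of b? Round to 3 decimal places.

b = 3.224

The normal equations are: 6·a + (1093/840)·b = 7;  (1093/840)·a + (857249/705600)·b = 181/40.
Δ = 6·(857249/705600) − (1093/840)² = 789769/141120.
a = (7·(857249/705600) − (1093/840)·(181/40))/(789769/141120) = 369250/789769; b = (6·(181/40) − (1093/840)·7)/(789769/141120) = 2546040/789769.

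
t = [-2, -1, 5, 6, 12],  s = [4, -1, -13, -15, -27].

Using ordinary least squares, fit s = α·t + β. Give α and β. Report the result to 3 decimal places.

Entries of AᵀA: Σt·t = 210, Σt = 20, Σ1 = 5.
Right-hand side: Σt·s = -486, Σs = -52.
Eliminating β: 5·(row 1) − 20·(row 2) gives 650·α = 5·(-486) − 20·(-52) = -1390, so α = -139/65.
Then β = ((-52) − 20·(-139/65))/5 = -24/13.

α = -2.138, β = -1.846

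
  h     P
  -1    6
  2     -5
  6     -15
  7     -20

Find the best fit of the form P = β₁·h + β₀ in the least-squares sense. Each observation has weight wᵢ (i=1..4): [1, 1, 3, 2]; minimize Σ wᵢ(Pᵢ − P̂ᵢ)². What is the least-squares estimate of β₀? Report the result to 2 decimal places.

β₀ = 2.46

AᵀWA·[β₁, β₀]ᵀ = AᵀWP reads: 211·β₁ + 33·β₀ = -566;  33·β₁ + 7·β₀ = -84.
(Σwᵢ·h·h = 211, Σwᵢ·h = 33, Σwᵢ·1 = 7, Σwᵢ·h·P = -566, Σwᵢ·P = -84.)
Determinant 211·7 − 33² = 388.
β₁ = ((-566)·7 − 33·(-84))/388 = -595/194; β₀ = (211·(-84) − 33·(-566))/388 = 477/194.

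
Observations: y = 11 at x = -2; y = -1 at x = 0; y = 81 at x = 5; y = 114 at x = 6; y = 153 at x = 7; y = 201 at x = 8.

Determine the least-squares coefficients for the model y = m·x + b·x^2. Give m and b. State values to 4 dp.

m = 0.7938, b = 3.0343

Entries of MᵀM: Σx·x = 178, Σx·x^2 = 1188, Σx^2·x^2 = 8434.
Right-hand side: Σx·y = 3746, Σx^2·y = 26534.
Normal equations: [[178, 1188]; [1188, 8434]]·[m, b]ᵀ = [3746, 26534]ᵀ.
det = 178·8434 − 1188² = 89908.
m = (3746·8434 − 1188·26534)/89908 = 2549/3211; b = (178·26534 − 1188·3746)/89908 = 9743/3211.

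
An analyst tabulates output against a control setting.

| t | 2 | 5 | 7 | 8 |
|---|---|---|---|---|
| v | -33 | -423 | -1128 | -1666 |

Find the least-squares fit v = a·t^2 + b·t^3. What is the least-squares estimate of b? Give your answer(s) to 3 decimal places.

b = -3.027

Normal-equation sums: Σt^2·t^2 = 7138, Σt^2·t^3 = 52732, Σt^3·t^3 = 395482.
Right-hand side: Σt^2·v = -172603, Σt^3·v = -1293035.
Eliminating b: 395482·(row 1) − 52732·(row 2) gives 42286692·a = 395482·(-172603) − 52732·(-1293035) = -77058026, so a = -38529013/21143346.
Then b = ((-1293035) − 52732·(-38529013/21143346))/395482 = -63991217/21143346.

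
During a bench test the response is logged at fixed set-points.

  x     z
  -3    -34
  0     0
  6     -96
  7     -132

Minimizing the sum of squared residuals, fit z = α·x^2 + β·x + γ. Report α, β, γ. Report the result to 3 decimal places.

With design matrix A, AᵀA = [[3778, 532, 94]; [532, 94, 10]; [94, 10, 4]] and Aᵀz = [-10230, -1398, -262]ᵀ.
Solving the 3×3 system (Gaussian elimination) gives α = -10061/3342, β = 7319/3342, γ = -255/1114.

α = -3.010, β = 2.190, γ = -0.229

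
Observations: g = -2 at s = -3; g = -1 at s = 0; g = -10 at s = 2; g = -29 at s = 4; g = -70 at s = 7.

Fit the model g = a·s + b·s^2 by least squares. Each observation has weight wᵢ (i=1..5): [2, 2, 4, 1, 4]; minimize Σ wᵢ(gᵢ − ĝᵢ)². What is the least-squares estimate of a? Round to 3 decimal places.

Entries of AᵀWA: Σwᵢ·s·s = 246, Σwᵢ·s·s^2 = 1414, Σwᵢ·s^2·s^2 = 10086.
And Σwᵢ·s·g = -2144, Σwᵢ·s^2·g = -14380.
Eliminating b: 10086·(row 1) − 1414·(row 2) gives 481760·a = 10086·(-2144) − 1414·(-14380) = -1291064, so a = -161383/60220.
Then b = ((-14380) − 1414·(-161383/60220))/10086 = -63233/60220.

a = -2.680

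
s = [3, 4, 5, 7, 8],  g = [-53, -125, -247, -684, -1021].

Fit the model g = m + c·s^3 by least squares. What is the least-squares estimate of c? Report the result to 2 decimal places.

Entries of AᵀA: Σ1 = 5, Σs^3 = 1071, Σs^3·s^3 = 400243.
Moment sums: Σg = -2130, Σs^3·g = -797670.
AᵀA·[m, c]ᵀ = Aᵀg becomes [[5, 1071]; [1071, 400243]]·[m, c]ᵀ = [-2130, -797670]ᵀ.
Eliminating c: 400243·(row 1) − 1071·(row 2) gives 854174·m = 400243·(-2130) − 1071·(-797670) = 1786980, so m = 893490/427087.
Then c = ((-797670) − 1071·(893490/427087))/400243 = -853560/427087.

c = -2.00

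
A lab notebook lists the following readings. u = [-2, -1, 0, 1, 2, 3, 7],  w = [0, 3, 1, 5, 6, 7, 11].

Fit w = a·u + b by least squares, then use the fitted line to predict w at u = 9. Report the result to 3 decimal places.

The normal system MᵀM·[a, b]ᵀ = Mᵀw is [[68, 10]; [10, 7]]·[a, b]ᵀ = [112, 33]ᵀ.
Determinant 68·7 − 10² = 376.
a = (112·7 − 10·33)/376 = 227/188; b = (68·33 − 10·112)/376 = 281/94.
At u = 9: ŵ = (227/188)·(9) + (281/94)·(1) = 2605/188.

ŵ = 13.856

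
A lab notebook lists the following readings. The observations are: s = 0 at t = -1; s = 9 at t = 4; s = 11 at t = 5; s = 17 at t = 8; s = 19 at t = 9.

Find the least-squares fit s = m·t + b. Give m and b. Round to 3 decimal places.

m = 1.903, b = 1.684

MᵀM·[m, b]ᵀ = Mᵀs reads: 187·m + 25·b = 398;  25·m + 5·b = 56.
det = 187·5 − 25² = 310.
m = (398·5 − 25·56)/310 = 59/31; b = (187·56 − 25·398)/310 = 261/155.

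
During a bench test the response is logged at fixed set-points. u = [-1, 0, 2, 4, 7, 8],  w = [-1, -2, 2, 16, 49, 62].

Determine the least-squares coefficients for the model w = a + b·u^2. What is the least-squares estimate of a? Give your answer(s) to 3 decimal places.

a = -1.574

Forming MᵀM = [[6, 134]; [134, 6770]] and Mᵀw = [126, 6632]ᵀ gives MᵀM·[a, b]ᵀ = Mᵀw.
Determinant 6·6770 − 134² = 22664.
a = (126·6770 − 134·6632)/22664 = -8917/5666; b = (6·6632 − 134·126)/22664 = 5727/5666.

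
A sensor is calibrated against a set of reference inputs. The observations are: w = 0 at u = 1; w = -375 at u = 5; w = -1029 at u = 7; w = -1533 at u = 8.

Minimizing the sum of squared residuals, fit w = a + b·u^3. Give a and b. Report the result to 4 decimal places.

a = 1.3931, b = -2.9996

Normal-equation sums: Σ1 = 4, Σu^3 = 981, Σu^3·u^3 = 395419.
Moment sums: Σw = -2937, Σu^3·w = -1184718.
Normal equations: [[4, 981]; [981, 395419]]·[a, b]ᵀ = [-2937, -1184718]ᵀ.
Δ = 4·395419 − 981² = 619315.
a = ((-2937)·395419 − 981·(-1184718))/619315 = 172551/123863; b = (4·(-1184718) − 981·(-2937))/619315 = -371535/123863.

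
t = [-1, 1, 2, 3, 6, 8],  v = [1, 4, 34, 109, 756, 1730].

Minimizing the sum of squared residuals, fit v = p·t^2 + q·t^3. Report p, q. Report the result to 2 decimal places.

p = 2.93, q = 3.01

From the data, Σt^2·t^2 = 5491, Σt^2·t^3 = 40819, Σt^3·t^3 = 309595.
For Xᵀv: Σt^2·v = 139058, Σt^3·v = 1052274.
Normal equations: [[5491, 40819]; [40819, 309595]]·[p, q]ᵀ = [139058, 1052274]ᵀ.
det = 5491·309595 − 40819² = 33795384.
p = (139058·309595 − 40819·1052274)/33795384 = 12361138/4224423; q = (5491·1052274 − 40819·139058)/33795384 = 12728504/4224423.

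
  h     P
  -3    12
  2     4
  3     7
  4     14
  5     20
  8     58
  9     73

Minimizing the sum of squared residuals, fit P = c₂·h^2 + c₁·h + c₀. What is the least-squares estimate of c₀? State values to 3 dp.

c₀ = 0.888

From the data, Σh^2·h^2 = 11716, Σh^2·h = 1438, Σh^2 = 208, Σh·h = 208, Σh = 28, Σ1 = 7.
Right-hand side: Σh^2·P = 10536, Σh·P = 1270, ΣP = 188.
XᵀX·[c₂, c₁, c₀]ᵀ = XᵀP becomes [[11716, 1438, 208]; [1438, 208, 28]; [208, 28, 7]]·[c₂, c₁, c₀]ᵀ = [10536, 1270, 188]ᵀ.
Solving the 3×3 system (Gaussian elimination) gives c₂ = 31357/31921, c₁ = -77102/95763, c₀ = 85076/95763.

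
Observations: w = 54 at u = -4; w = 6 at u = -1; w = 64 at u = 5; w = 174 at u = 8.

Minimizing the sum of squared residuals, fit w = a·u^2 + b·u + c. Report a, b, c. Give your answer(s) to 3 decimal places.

a = 2.926, b = -1.770, c = 0.504

The normal equations are: 4978·a + 572·b + 106·c = 13606;  572·a + 106·b + 8·c = 1490;  106·a + 8·b + 4·c = 298.
(Σu^2·u^2 = 4978, Σu^2·u = 572, Σu^2 = 106, Σu·u = 106, Σu = 8, Σ1 = 4, Σu^2·w = 13606, Σu·w = 1490, Σw = 298.)
Solving the 3×3 system (Gaussian elimination) gives a = 79/27, b = -239/135, c = 68/135.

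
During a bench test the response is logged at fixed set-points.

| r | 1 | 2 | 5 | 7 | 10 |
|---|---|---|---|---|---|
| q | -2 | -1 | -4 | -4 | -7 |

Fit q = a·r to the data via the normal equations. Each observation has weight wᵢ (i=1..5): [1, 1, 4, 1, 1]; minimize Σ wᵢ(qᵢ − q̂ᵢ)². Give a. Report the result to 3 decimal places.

Normal-equation sums: Σwᵢ·r·r = 254.
Right-hand side: Σwᵢ·r·q = -182.
Hence a = -182 / 254 ≈ -0.716535.

a = -0.717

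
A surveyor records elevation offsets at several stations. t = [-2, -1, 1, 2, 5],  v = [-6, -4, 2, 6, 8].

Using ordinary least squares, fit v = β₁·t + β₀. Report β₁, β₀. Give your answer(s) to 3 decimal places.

β₁ = 2.133, β₀ = -0.933

The normal equations are: 35·β₁ + 5·β₀ = 70;  5·β₁ + 5·β₀ = 6.
(Σt·t = 35, Σt = 5, Σ1 = 5, Σt·v = 70, Σv = 6.)
Eliminating β₀: 5·(row 1) − 5·(row 2) gives 150·β₁ = 5·70 − 5·6 = 320, so β₁ = 32/15.
Then β₀ = (6 − 5·(32/15))/5 = -14/15.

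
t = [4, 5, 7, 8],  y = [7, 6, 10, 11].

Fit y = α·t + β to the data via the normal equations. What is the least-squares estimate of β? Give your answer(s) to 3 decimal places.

Forming AᵀA = [[154, 24]; [24, 4]] and Aᵀy = [216, 34]ᵀ gives AᵀA·[α, β]ᵀ = Aᵀy.
Δ = 154·4 − 24² = 40.
α = (216·4 − 24·34)/40 = 6/5; β = (154·34 − 24·216)/40 = 13/10.

β = 1.300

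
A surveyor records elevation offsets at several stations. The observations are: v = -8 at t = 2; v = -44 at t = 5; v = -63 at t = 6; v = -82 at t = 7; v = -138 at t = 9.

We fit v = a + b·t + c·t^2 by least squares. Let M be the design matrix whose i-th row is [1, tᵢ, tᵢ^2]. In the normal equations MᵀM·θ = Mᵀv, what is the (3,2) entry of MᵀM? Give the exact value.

Row 3 ↔ basis t^2, column 2 ↔ basis t, so (MᵀM)_{3,2} = Σᵢ (t^2)·(t) = (4)·(2) + (25)·(5) + (36)·(6) + (49)·(7) + (81)·(9) = 1421.

1421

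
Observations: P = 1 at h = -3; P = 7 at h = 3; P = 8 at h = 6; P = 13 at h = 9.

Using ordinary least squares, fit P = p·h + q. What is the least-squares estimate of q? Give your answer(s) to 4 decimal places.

Setting ∂/∂p … = 0 gives: 135·p + 15·q = 183;  15·p + 4·q = 29.
(Σh·h = 135, Σh = 15, Σ1 = 4, Σh·P = 183, ΣP = 29.)
Eliminating q: 4·(row 1) − 15·(row 2) gives 315·p = 4·183 − 15·29 = 297, so p = 33/35.
Then q = (29 − 15·(33/35))/4 = 26/7.

q = 3.7143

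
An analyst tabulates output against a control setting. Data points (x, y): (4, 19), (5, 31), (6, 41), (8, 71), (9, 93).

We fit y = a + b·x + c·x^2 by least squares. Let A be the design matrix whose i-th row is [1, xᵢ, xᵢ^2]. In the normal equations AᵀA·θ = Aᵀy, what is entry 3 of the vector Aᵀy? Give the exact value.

14632

Entry 3 ↔ basis x^2, so (Aᵀy)_{3} = Σᵢ (x^2)·yᵢ = (16)·(19) + (25)·(31) + (36)·(41) + (64)·(71) + (81)·(93) = 14632.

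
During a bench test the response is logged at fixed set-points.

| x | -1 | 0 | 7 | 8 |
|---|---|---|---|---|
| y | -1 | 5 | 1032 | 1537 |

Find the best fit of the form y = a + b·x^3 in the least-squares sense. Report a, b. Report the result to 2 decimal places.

a = 3.63, b = 3.00

Forming AᵀA = [[4, 854]; [854, 379794]] and Aᵀy = [2573, 1140921]ᵀ gives AᵀA·[a, b]ᵀ = Aᵀy.
Eliminating b: 379794·(row 1) − 854·(row 2) gives 789860·a = 379794·2573 − 854·1140921 = 2863428, so a = 715857/197465.
Then b = (1140921 − 854·(715857/197465))/379794 = 1183171/394930.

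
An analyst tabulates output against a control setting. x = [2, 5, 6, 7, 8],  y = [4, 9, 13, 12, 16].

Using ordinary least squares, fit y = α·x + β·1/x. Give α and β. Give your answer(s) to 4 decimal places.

α = 1.9209, β = 0.2162

AᵀA·[α, β]ᵀ = Aᵀy reads: 178·α + 5·β = 343;  5·α + (249649/705600)·β = 2033/210.
(Σx·x = 178, Σx·1/x = 5, Σ1/x·1/x = 249649/705600, Σx·y = 343, Σ1/x·y = 2033/210.)
Determinant 178·(249649/705600) − 5² = 13398761/352800.
α = (343·(249649/705600) − 5·(2033/210))/(13398761/352800) = 51475207/26797522; β = (178·(2033/210) − 5·343)/(13398761/352800) = 2896320/13398761.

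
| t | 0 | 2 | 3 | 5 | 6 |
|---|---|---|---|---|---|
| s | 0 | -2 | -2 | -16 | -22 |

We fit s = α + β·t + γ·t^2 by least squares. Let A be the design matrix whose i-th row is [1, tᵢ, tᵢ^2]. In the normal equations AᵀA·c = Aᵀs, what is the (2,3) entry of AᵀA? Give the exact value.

Row 2 ↔ basis t, column 3 ↔ basis t^2, so (AᵀA)_{2,3} = Σᵢ (t)·(t^2) = (0)·(0) + (2)·(4) + (3)·(9) + (5)·(25) + (6)·(36) = 376.

376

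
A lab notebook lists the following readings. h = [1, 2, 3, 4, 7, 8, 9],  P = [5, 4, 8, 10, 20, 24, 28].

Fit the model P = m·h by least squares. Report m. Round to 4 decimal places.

m = 2.9509

From the data, Σh·h = 224.
For XᵀP: Σh·P = 661.
So XᵀX·[m]ᵀ = XᵀP: [[224]]·[m]ᵀ = [661]ᵀ.
Hence m = 661 / 224 ≈ 2.95089.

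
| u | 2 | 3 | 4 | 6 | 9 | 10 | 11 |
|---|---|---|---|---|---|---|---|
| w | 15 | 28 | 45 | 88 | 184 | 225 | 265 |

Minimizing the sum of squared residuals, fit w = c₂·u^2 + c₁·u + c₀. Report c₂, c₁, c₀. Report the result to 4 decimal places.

c₂ = 1.8813, c₁ = 3.4472, c₀ = 0.6365

Sums needed: Σu^2·u^2 = 32851, Σu^2·u = 3375, Σu^2 = 367, Σu·u = 367, Σu = 45, Σ1 = 7.
Right-hand side: Σu^2·w = 73669, Σu·w = 7643, Σw = 850.
Normal equations: [[32851, 3375, 367]; [3375, 367, 45]; [367, 45, 7]]·[c₂, c₁, c₀]ᵀ = [73669, 7643, 850]ᵀ.
Inverting the 3×3 Gram matrix, [c₂, c₁, c₀]ᵀ = [57051/30326, 104539/30326, 9652/15163]ᵀ.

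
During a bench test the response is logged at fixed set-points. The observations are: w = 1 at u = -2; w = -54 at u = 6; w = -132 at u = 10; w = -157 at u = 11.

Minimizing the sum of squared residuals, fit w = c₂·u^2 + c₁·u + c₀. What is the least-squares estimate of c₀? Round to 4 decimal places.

With design matrix A, AᵀA = [[25953, 2539, 261]; [2539, 261, 25]; [261, 25, 4]] and Aᵀw = [-34137, -3373, -342]ᵀ.
Inverting the 3×3 Gram matrix, [c₂, c₁, c₀]ᵀ = [-116777/110648, -293091/110648, -4443/55324]ᵀ.

c₀ = -0.0803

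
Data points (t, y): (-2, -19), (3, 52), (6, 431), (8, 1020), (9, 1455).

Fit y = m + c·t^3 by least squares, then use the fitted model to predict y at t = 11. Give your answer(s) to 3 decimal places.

ŷ = 2657.756

The normal equations are: 5·m + 1476·c = 2939;  1476·m + 841034·c = 1677587.
Eliminating c: 841034·(row 1) − 1476·(row 2) gives 2026594·m = 841034·2939 − 1476·1677587 = -4319486, so m = -2159743/1013297.
Then c = (1677587 − 1476·(-2159743/1013297))/841034 = 4049971/2026594.
At t = 11: ŷ = (-2159743/1013297)·(1) + (4049971/2026594)·(1331) = 5386191915/2026594.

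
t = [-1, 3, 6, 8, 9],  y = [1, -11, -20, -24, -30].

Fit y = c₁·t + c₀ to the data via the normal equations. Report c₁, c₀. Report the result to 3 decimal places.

c₁ = -2.970, c₀ = -1.952

The normal system AᵀA·[c₁, c₀]ᵀ = Aᵀy is [[191, 25]; [25, 5]]·[c₁, c₀]ᵀ = [-616, -84]ᵀ.
det = 191·5 − 25² = 330.
c₁ = ((-616)·5 − 25·(-84))/330 = -98/33; c₀ = (191·(-84) − 25·(-616))/330 = -322/165.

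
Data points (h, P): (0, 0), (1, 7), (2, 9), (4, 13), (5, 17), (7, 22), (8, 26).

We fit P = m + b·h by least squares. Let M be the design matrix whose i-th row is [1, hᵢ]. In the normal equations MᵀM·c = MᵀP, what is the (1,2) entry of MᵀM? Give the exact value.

Row 1 ↔ basis 1, column 2 ↔ basis h, so (MᵀM)_{1,2} = Σᵢ h = (1)·(0) + (1)·(1) + (1)·(2) + (1)·(4) + (1)·(5) + (1)·(7) + (1)·(8) = 27.

27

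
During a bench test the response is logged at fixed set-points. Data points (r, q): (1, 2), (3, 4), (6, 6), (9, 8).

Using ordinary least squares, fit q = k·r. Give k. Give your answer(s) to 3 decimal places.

XᵀX·[k]ᵀ = Xᵀq reads: 127·k = 122.
k = 122/127 = 0.96063.

k = 0.961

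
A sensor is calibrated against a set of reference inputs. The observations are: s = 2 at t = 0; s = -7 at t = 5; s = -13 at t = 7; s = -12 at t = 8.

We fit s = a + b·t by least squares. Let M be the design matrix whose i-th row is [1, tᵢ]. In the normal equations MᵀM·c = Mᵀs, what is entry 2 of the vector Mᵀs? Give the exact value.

-222

Entry 2 ↔ basis t, so (Mᵀs)_{2} = Σᵢ (t)·sᵢ = (0)·(2) + (5)·(-7) + (7)·(-13) + (8)·(-12) = -222.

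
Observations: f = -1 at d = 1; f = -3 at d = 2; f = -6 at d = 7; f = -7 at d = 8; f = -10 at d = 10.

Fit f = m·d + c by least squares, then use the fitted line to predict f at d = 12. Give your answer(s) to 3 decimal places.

With design matrix A, AᵀA = [[218, 28]; [28, 5]] and Aᵀf = [-205, -27]ᵀ.
Eliminating c: 5·(row 1) − 28·(row 2) gives 306·m = 5·(-205) − 28·(-27) = -269, so m = -269/306.
Then c = ((-27) − 28·(-269/306))/5 = -73/153.
At d = 12: f̂ = (-269/306)·(12) + (-73/153)·(1) = -1687/153.

f̂ = -11.026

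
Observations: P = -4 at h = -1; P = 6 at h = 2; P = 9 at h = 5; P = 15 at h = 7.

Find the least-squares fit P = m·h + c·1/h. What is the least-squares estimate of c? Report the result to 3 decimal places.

c = 2.291

The normal equations are: 79·m + 4·c = 166;  4·m + (6421/4900)·c = 383/35.
(Σh·h = 79, Σh·1/h = 4, Σ1/h·1/h = 6421/4900, Σh·P = 166, Σ1/h·P = 383/35.)
det = 79·(6421/4900) − 4² = 428859/4900.
m = (166·(6421/4900) − 4·(383/35))/(428859/4900) = 283802/142953; c = (79·(383/35) − 4·166)/(428859/4900) = 327460/142953.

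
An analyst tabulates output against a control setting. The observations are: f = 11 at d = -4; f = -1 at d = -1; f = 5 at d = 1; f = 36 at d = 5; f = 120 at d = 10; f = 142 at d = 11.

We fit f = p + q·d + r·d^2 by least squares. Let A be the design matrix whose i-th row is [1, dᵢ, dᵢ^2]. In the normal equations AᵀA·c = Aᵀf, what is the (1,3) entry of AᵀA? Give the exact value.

Row 1 ↔ basis 1, column 3 ↔ basis d^2, so (AᵀA)_{1,3} = Σᵢ d^2 = (1)·(16) + (1)·(1) + (1)·(1) + (1)·(25) + (1)·(100) + (1)·(121) = 264.

264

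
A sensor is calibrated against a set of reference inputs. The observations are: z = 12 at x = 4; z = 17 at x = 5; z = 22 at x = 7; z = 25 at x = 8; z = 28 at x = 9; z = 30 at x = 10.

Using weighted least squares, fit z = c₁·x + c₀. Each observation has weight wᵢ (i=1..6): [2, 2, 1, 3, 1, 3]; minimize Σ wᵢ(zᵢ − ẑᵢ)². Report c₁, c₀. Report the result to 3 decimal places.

Sums needed: Σwᵢ·x·x = 704, Σwᵢ·x = 88, Σwᵢ·1 = 12.
And Σwᵢ·x·z = 2172, Σwᵢ·z = 273.
AᵀWA·[c₁, c₀]ᵀ = AᵀWz becomes [[704, 88]; [88, 12]]·[c₁, c₀]ᵀ = [2172, 273]ᵀ.
Determinant 704·12 − 88² = 704.
c₁ = (2172·12 − 88·273)/704 = 255/88; c₀ = (704·273 − 88·2172)/704 = 3/2.

c₁ = 2.898, c₀ = 1.500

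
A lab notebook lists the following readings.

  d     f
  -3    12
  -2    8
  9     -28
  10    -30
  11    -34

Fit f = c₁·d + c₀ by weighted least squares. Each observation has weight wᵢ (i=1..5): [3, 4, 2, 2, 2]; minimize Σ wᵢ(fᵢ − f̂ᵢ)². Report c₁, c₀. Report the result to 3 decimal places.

Forming MᵀWM = [[647, 43]; [43, 13]] and MᵀWf = [-2024, -116]ᵀ gives MᵀWM·[c₁, c₀]ᵀ = MᵀWf.
Eliminating c₀: 13·(row 1) − 43·(row 2) gives 6562·c₁ = 13·(-2024) − 43·(-116) = -21324, so c₁ = -10662/3281.
Then c₀ = ((-116) − 43·(-10662/3281))/13 = 5990/3281.

c₁ = -3.250, c₀ = 1.826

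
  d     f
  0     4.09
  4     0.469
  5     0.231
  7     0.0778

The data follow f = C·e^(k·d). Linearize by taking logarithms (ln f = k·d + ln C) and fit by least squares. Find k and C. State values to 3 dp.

k = -0.568, C = 4.174

Linearized form: ln f = k·d + ln C. From the 4 transformed points,
Over the data: Σd = 16.0000, Σ(d)² = 90.0000, Σln f = -3.3676, Σd·ln f = -28.2306.
Normal system: [[90.0000, 16.0000]; [16.0000, 4]]·[k, ln C]ᵀ = [-28.2306, -3.3676]ᵀ.
Slope k = (n·Σd·ln f − Σd·Σln f)/(n·Σ(d)² − (Σd)²) = (4·-28.2306 − 16.0000·-3.3676)/104.0000 = -0.56771; ln C = (Σln f − k·Σd)/n = 1.42893, so C = exp(1.42893) = 4.17425.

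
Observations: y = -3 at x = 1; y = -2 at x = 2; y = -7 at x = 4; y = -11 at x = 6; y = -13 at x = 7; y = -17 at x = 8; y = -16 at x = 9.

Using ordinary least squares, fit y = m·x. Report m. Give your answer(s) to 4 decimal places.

m = -1.8805

From the data, Σx·x = 251.
For Mᵀy: Σx·y = -472.
MᵀM·[m]ᵀ = Mᵀy becomes [[251]]·[m]ᵀ = [-472]ᵀ.
Hence m = -472 / 251 ≈ -1.88048.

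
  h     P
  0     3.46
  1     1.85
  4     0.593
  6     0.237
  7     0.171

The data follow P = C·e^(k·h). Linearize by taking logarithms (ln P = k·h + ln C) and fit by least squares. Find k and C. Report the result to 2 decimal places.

With ln Pᵢ as the transformed response and hᵢ as the regressor:
Sums: Σh = 18.0000, Σ(h)² = 102.0000, Σln P = -1.8719, Σh·ln P = -22.4759.
Normal system: [[102.0000, 18.0000]; [18.0000, 5]]·[k, ln C]ᵀ = [-22.4759, -1.8719]ᵀ.
Δ = 102.0000·5 − (18.0000)² = 186.0000; k = (-22.4759·5 − 18.0000·-1.8719)/186.0000 = -0.42304, ln C = (102.0000·-1.8719 − 18.0000·-22.4759)/186.0000 = 1.14856, so C = exp(1.14856) = 3.15365.

k = -0.42, C = 3.15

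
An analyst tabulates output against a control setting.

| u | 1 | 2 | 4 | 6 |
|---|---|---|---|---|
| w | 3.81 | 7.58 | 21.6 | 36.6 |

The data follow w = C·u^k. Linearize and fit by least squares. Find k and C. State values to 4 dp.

With ln wᵢ as the transformed response and ln uᵢ as the regressor:
Σln u = 3.8712, Σ(ln u)² = 5.6127, Σln w = 10.0359, Σln u·ln w = 12.1141.
Normal system: [[5.6127, 3.8712]; [3.8712, 4]]·[k, ln C]ᵀ = [12.1141, 10.0359]ᵀ.
Slope k = (n·Σln u·ln w − Σln u·Σln w)/(n·Σ(ln u)² − (Σln u)²) = (4·12.1141 − 3.8712·10.0359)/7.4645 = 1.28680; ln C = (Σln w − k·Σln u)/n = 1.26360, so C = exp(1.26360) = 3.53815.

k = 1.2868, C = 3.5381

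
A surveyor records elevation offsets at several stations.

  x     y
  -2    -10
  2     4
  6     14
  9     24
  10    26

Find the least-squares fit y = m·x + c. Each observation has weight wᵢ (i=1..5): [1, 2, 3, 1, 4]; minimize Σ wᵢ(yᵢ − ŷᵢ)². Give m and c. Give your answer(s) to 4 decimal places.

m = 2.9146, c = -3.0097

From the data, Σwᵢ·x·x = 601, Σwᵢ·x = 69, Σwᵢ·1 = 11.
For AᵀWy: Σwᵢ·x·y = 1544, Σwᵢ·y = 168.
Eliminating c: 11·(row 1) − 69·(row 2) gives 1850·m = 11·1544 − 69·168 = 5392, so m = 2696/925.
Then c = (168 − 69·(2696/925))/11 = -2784/925.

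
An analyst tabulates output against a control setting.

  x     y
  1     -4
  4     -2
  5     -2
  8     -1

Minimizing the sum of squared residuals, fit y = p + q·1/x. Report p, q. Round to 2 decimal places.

AᵀA·[p, q]ᵀ = Aᵀy reads: 4·p + (63/40)·q = -9;  (63/40)·p + (1789/1600)·q = -201/40.
(Σ1 = 4, Σ1/x = 63/40, Σ1/x·1/x = 1789/1600, Σy = -9, Σ1/x·y = -201/40.)
det = 4·(1789/1600) − (63/40)² = 3187/1600.
p = ((-9)·(1789/1600) − (63/40)·(-201/40))/(3187/1600) = -3438/3187; q = (4·(-201/40) − (63/40)·(-9))/(3187/1600) = -9480/3187.

p = -1.08, q = -2.97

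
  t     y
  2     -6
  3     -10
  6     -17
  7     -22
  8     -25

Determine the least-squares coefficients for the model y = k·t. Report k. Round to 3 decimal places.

k = -3.074

From the data, Σt·t = 162.
And Σt·y = -498.
Normal equations: [[162]]·[k]ᵀ = [-498]ᵀ.
Hence k = -498 / 162 ≈ -3.07407.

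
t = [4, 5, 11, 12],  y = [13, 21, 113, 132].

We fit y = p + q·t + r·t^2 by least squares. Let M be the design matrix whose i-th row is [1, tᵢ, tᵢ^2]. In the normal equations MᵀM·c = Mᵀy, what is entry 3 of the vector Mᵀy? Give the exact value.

33414

Entry 3 ↔ basis t^2, so (Mᵀy)_{3} = Σᵢ (t^2)·yᵢ = (16)·(13) + (25)·(21) + (121)·(113) + (144)·(132) = 33414.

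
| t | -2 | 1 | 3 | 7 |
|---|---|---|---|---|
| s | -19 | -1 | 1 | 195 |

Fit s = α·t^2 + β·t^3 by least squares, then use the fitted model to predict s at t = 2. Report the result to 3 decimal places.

ŝ = -3.414

From the data, Σt^2·t^2 = 2499, Σt^2·t^3 = 17019, Σt^3·t^3 = 118443.
Moment sums: Σt^2·s = 9487, Σt^3·s = 67063.
Determinant 2499·118443 − 17019² = 6342696.
α = (9487·118443 − 17019·67063)/6342696 = -736519/264279; β = (2499·67063 − 17019·9487)/6342696 = 255466/264279.
At t = 2: ŝ = (-736519/264279)·(4) + (255466/264279)·(8) = -902348/264279.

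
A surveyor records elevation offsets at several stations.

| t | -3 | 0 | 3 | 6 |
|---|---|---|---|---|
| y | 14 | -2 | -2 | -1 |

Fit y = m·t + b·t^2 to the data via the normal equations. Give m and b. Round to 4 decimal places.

Setting ∂/∂m … = 0 gives: 54·m + 216·b = -54;  216·m + 1458·b = 72.
(Σt·t = 54, Σt·t^2 = 216, Σt^2·t^2 = 1458, Σt·y = -54, Σt^2·y = 72.)
Determinant 54·1458 − 216² = 32076.
m = ((-54)·1458 − 216·72)/32076 = -97/33; b = (54·72 − 216·(-54))/32076 = 16/33.

m = -2.9394, b = 0.4848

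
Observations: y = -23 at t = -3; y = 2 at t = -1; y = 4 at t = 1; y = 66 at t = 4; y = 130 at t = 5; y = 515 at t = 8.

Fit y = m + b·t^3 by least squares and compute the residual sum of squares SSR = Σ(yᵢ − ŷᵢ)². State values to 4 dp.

SSR = 5.3125

Compute the Gram sums: Σ1 = 6, Σt^3 = 674, Σt^3·t^3 = 282596.
Moment sums: Σy = 694, Σt^3·y = 284777.
Eliminating b: 282596·(row 1) − 674·(row 2) gives 1241300·m = 282596·694 − 674·284777 = 4181926, so m = 2090963/620650.
Then b = (284777 − 674·(2090963/620650))/282596 = 620453/620650.
Residuals: 193159/310325, -22921/62065, -114408/310325, -167411/124130, 518456/310325, -128149/620650; SSR = 3297197/620650.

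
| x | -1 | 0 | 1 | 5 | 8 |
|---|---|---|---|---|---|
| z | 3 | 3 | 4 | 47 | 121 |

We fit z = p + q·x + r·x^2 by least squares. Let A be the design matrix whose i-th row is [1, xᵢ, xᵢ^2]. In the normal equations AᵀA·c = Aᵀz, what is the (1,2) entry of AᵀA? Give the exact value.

13

Row 1 ↔ basis 1, column 2 ↔ basis x, so (AᵀA)_{1,2} = Σᵢ x = (1)·(-1) + (1)·(0) + (1)·(1) + (1)·(5) + (1)·(8) = 13.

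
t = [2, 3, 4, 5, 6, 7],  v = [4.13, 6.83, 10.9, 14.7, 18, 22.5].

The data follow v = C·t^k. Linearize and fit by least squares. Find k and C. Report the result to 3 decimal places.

k = 1.366, C = 1.588

With ln vᵢ as the transformed response and ln tᵢ as the regressor:
Σln t = 8.5252, Σ(ln t)² = 13.1965, Σln v = 14.4201, Σln t·ln v = 21.9688.
Normal system: [[13.1965, 8.5252]; [8.5252, 6]]·[k, ln C]ᵀ = [21.9688, 14.4201]ᵀ.
Solving (det = 6.5005): k = 1.36591, ln C = 0.46258, so C = exp(0.46258) = 1.58816.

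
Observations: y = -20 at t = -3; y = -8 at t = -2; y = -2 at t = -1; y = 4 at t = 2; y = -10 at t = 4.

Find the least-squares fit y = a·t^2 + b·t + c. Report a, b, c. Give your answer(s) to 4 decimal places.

a = -1.6081, b = 3.0556, c = 3.7350

Forming XᵀX = [[370, 36, 34]; [36, 34, 0]; [34, 0, 5]] and Xᵀy = [-358, 46, -36]ᵀ gives XᵀX·[a, b, c]ᵀ = Xᵀy.
Row-reducing yields a = -6881/4279, b = 13075/4279, c = 15982/4279.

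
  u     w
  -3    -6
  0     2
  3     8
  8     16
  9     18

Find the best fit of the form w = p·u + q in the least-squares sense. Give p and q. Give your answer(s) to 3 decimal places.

p = 1.928, q = 1.046

Sums needed: Σu·u = 163, Σu = 17, Σ1 = 5.
And Σu·w = 332, Σw = 38.
XᵀX·[p, q]ᵀ = Xᵀw becomes [[163, 17]; [17, 5]]·[p, q]ᵀ = [332, 38]ᵀ.
Δ = 163·5 − 17² = 526.
p = (332·5 − 17·38)/526 = 507/263; q = (163·38 − 17·332)/526 = 275/263.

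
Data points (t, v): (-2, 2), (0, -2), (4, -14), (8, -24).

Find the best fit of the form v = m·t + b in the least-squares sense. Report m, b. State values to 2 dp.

m = -2.66, b = -2.85

From the data, Σt·t = 84, Σt = 10, Σ1 = 4.
Moment sums: Σt·v = -252, Σv = -38.
det = 84·4 − 10² = 236.
m = ((-252)·4 − 10·(-38))/236 = -157/59; b = (84·(-38) − 10·(-252))/236 = -168/59.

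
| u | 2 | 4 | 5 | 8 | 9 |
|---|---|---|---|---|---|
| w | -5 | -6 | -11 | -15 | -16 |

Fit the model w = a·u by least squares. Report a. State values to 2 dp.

a = -1.86

Sums needed: Σu·u = 190.
And Σu·w = -353.
Hence a = -353 / 190 ≈ -1.85789.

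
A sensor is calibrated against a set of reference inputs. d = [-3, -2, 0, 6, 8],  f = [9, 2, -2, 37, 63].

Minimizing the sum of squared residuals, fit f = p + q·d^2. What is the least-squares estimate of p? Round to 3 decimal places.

With design matrix A, AᵀA = [[5, 113]; [113, 5489]] and Aᵀf = [109, 5453]ᵀ.
Δ = 5·5489 − 113² = 14676.
p = (109·5489 − 113·5453)/14676 = -4472/3669; q = (5·5453 − 113·109)/14676 = 3737/3669.

p = -1.219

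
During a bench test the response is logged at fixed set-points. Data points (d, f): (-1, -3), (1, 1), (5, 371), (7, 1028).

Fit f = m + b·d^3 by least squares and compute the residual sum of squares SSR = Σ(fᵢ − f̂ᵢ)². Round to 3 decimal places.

The normal system XᵀX·[m, b]ᵀ = Xᵀf is [[4, 468]; [468, 133276]]·[m, b]ᵀ = [1397, 398983]ᵀ.
Δ = 4·133276 − 468² = 314080.
m = (1397·133276 − 468·398983)/314080 = -1292/755; b = (4·398983 − 468·1397)/314080 = 9059/3020.
Residuals: 5167/3020, -871/3020, -6787/3020, 2491/3020; SSR = 26399/3020.

SSR = 8.741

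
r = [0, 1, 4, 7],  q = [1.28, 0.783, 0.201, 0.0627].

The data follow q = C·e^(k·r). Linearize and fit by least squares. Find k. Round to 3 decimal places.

k = -0.431

Let Y = ln q. Fitting Y = k·r + ln C by least squares:
Σr = 12.0000, Σ(r)² = 66.0000, Σln q = -4.3716, Σr·ln q = -26.0482.
Equations: 66.0000·k + 12.0000·ln C = -26.0482;  12.0000·k + 4·ln C = -4.3716.
Solving (det = 120.0000): k = -0.43111, ln C = 0.20043.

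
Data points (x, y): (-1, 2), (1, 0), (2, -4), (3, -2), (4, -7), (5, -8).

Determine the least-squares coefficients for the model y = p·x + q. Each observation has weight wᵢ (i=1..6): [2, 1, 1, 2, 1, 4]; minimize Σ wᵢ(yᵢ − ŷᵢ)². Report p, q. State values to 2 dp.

p = -1.69, q = 0.86

The normal equations are: 141·p + 31·q = -212;  31·p + 11·q = -43.
Eliminating q: 11·(row 1) − 31·(row 2) gives 590·p = 11·(-212) − 31·(-43) = -999, so p = -999/590.
Then q = ((-43) − 31·(-999/590))/11 = 509/590.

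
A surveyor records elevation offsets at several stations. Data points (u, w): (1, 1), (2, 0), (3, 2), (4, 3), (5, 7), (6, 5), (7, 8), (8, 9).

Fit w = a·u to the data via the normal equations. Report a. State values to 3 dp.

a = 1.039

The normal system AᵀA·[a]ᵀ = Aᵀw is [[204]]·[a]ᵀ = [212]ᵀ.
a = 212/204 = 1.03922.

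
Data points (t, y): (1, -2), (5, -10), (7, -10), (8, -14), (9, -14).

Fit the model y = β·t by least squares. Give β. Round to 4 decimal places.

With design matrix X, XᵀX = [[220]] and Xᵀy = [-360]ᵀ.
Hence β = -360 / 220 ≈ -1.63636.

β = -1.6364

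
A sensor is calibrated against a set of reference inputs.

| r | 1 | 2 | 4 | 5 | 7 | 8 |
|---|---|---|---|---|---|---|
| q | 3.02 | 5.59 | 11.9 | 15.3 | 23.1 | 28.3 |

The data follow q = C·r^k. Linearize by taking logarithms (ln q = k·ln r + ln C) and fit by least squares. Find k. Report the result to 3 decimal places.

k = 1.073

With ln qᵢ as the transformed response and ln rᵢ as the regressor:
XᵀX = [[13.1032, 7.7142]; [7.7142, 6]], rhs = [22.0775, 14.5133]ᵀ  (here Σln r = 7.7142, Σ(ln r)² = 13.1032, Σln q = 14.5133, Σln r·ln q = 22.0775).
Δ = 13.1032·6 − (7.7142)² = 19.1098; k = (22.0775·6 − 7.7142·14.5133)/19.1098 = 1.07306, ln C = (13.1032·14.5133 − 7.7142·22.0775)/19.1098 = 1.03924.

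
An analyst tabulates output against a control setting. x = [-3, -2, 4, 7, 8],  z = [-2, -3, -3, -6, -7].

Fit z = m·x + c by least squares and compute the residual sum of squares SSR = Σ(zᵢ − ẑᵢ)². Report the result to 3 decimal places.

The normal system MᵀM·[m, c]ᵀ = Mᵀz is [[142, 14]; [14, 5]]·[m, c]ᵀ = [-98, -21]ᵀ.
Determinant 142·5 − 14² = 514.
m = ((-98)·5 − 14·(-21))/514 = -98/257; c = (142·(-21) − 14·(-98))/514 = -805/257.
Residuals: -3/257, -162/257, 426/257, -51/257, -210/257; SSR = 990/257.

SSR = 3.852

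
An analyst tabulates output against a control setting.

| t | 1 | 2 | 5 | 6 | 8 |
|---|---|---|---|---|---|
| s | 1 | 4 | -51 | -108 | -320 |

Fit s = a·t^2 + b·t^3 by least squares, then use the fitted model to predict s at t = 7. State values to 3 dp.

Sums needed: Σt^2·t^2 = 6034, Σt^2·t^3 = 43702, Σt^3·t^3 = 324490.
Moment sums: Σt^2·s = -25626, Σt^3·s = -193510.
So MᵀM·[a, b]ᵀ = Mᵀs: [[6034, 43702]; [43702, 324490]]·[a, b]ᵀ = [-25626, -193510]ᵀ.
Determinant 6034·324490 − 43702² = 48107856.
a = ((-25626)·324490 − 43702·(-193510))/48107856 = 8837080/3006741; b = (6034·(-193510) − 43702·(-25626))/48107856 = -2983243/3006741.
At t = 7: ŝ = (8837080/3006741)·(49) + (-2983243/3006741)·(343) = -196745143/1002247.

ŝ = -196.304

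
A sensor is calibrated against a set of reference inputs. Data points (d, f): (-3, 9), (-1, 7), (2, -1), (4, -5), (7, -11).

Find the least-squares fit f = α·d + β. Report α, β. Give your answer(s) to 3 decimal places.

Entries of AᵀA: Σd·d = 79, Σd = 9, Σ1 = 5.
For Aᵀf: Σd·f = -133, Σf = -1.
Δ = 79·5 − 9² = 314.
α = ((-133)·5 − 9·(-1))/314 = -328/157; β = (79·(-1) − 9·(-133))/314 = 559/157.

α = -2.089, β = 3.561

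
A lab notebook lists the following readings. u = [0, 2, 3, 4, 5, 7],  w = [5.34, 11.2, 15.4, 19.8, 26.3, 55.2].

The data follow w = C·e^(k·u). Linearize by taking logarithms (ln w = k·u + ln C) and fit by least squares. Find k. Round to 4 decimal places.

k = 0.3248

Taking logs, ln w = k·u + ln C, so regress ln w on u.
Over the data: Σu = 21.0000, Σ(u)² = 103.0000, Σln w = 17.0917, Σu·ln w = 69.4022.
Normal system: [[103.0000, 21.0000]; [21.0000, 6]]·[k, ln C]ᵀ = [69.4022, 17.0917]ᵀ.
Slope k = (n·Σu·ln w − Σu·Σln w)/(n·Σ(u)² − (Σu)²) = (6·69.4022 − 21.0000·17.0917)/177.0000 = 0.32479; ln C = (Σln w − k·Σu)/n = 1.71187.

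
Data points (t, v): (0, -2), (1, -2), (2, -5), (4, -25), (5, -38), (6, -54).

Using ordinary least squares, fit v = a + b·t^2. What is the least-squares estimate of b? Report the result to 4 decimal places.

From the data, Σ1 = 6, Σt^2 = 82, Σt^2·t^2 = 2194.
Moment sums: Σv = -126, Σt^2·v = -3316.
MᵀM·[a, b]ᵀ = Mᵀv becomes [[6, 82]; [82, 2194]]·[a, b]ᵀ = [-126, -3316]ᵀ.
det = 6·2194 − 82² = 6440.
a = ((-126)·2194 − 82·(-3316))/6440 = -1133/1610; b = (6·(-3316) − 82·(-126))/6440 = -2391/1610.

b = -1.4851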